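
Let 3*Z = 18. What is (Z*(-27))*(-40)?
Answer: 6480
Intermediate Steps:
Z = 6 (Z = (⅓)*18 = 6)
(Z*(-27))*(-40) = (6*(-27))*(-40) = -162*(-40) = 6480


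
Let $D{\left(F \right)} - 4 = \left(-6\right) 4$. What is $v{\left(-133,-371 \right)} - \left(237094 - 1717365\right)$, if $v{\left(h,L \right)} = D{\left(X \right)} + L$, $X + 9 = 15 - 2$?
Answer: $1479880$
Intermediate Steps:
$X = 4$ ($X = -9 + \left(15 - 2\right) = -9 + 13 = 4$)
$D{\left(F \right)} = -20$ ($D{\left(F \right)} = 4 - 24 = -20$)
$v{\left(h,L \right)} = -20 + L$
$v{\left(-133,-371 \right)} - \left(237094 - 1717365\right) = \left(-20 - 371\right) - \left(237094 - 1717365\right) = -391 - -1480271 = -391 + 1480271 = 1479880$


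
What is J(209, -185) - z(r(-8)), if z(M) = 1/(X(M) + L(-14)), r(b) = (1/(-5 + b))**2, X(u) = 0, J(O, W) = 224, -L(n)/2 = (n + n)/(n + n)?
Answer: 449/2 ≈ 224.50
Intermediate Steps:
L(n) = -2 (L(n) = -2*(n + n)/(n + n) = -2*2*n/(2*n) = -2*2*n*1/(2*n) = -2*1 = -2)
r(b) = (-5 + b)**(-2)
z(M) = -1/2 (z(M) = 1/(0 - 2) = 1/(-2) = -1/2)
J(209, -185) - z(r(-8)) = 224 - 1*(-1/2) = 224 + 1/2 = 449/2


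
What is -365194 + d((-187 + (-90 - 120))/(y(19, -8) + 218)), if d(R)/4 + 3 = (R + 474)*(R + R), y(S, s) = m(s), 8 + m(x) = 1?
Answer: -16575719918/44521 ≈ -3.7231e+5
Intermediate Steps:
m(x) = -7 (m(x) = -8 + 1 = -7)
y(S, s) = -7
d(R) = -12 + 8*R*(474 + R) (d(R) = -12 + 4*((R + 474)*(R + R)) = -12 + 4*((474 + R)*(2*R)) = -12 + 4*(2*R*(474 + R)) = -12 + 8*R*(474 + R))
-365194 + d((-187 + (-90 - 120))/(y(19, -8) + 218)) = -365194 + (-12 + 8*((-187 + (-90 - 120))/(-7 + 218))² + 3792*((-187 + (-90 - 120))/(-7 + 218))) = -365194 + (-12 + 8*((-187 - 210)/211)² + 3792*((-187 - 210)/211)) = -365194 + (-12 + 8*(-397*1/211)² + 3792*(-397*1/211)) = -365194 + (-12 + 8*(-397/211)² + 3792*(-397/211)) = -365194 + (-12 + 8*(157609/44521) - 1505424/211) = -365194 + (-12 + 1260872/44521 - 1505424/211) = -365194 - 316917844/44521 = -16575719918/44521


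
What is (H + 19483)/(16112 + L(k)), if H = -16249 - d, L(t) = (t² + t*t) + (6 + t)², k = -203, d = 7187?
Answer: -3953/137339 ≈ -0.028783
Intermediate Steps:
L(t) = (6 + t)² + 2*t² (L(t) = (t² + t²) + (6 + t)² = 2*t² + (6 + t)² = (6 + t)² + 2*t²)
H = -23436 (H = -16249 - 1*7187 = -16249 - 7187 = -23436)
(H + 19483)/(16112 + L(k)) = (-23436 + 19483)/(16112 + ((6 - 203)² + 2*(-203)²)) = -3953/(16112 + ((-197)² + 2*41209)) = -3953/(16112 + (38809 + 82418)) = -3953/(16112 + 121227) = -3953/137339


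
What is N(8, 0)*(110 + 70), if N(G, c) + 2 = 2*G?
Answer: 2520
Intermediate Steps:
N(G, c) = -2 + 2*G
N(8, 0)*(110 + 70) = (-2 + 2*8)*(110 + 70) = (-2 + 16)*180 = 14*180 = 2520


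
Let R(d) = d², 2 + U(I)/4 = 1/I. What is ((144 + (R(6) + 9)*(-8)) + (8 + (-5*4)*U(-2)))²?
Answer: 64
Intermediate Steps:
U(I) = -8 + 4/I
((144 + (R(6) + 9)*(-8)) + (8 + (-5*4)*U(-2)))² = ((144 + (6² + 9)*(-8)) + (8 + (-5*4)*(-8 + 4/(-2))))² = ((144 + (36 + 9)*(-8)) + (8 - 20*(-8 + 4*(-½))))² = ((144 + 45*(-8)) + (8 - 20*(-8 - 2)))² = ((144 - 360) + (8 - 20*(-10)))² = (-216 + (8 + 200))² = (-216 + 208)² = (-8)² = 64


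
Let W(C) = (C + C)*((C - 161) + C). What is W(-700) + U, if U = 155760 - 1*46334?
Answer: 2294826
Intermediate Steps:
W(C) = 2*C*(-161 + 2*C) (W(C) = (2*C)*((-161 + C) + C) = (2*C)*(-161 + 2*C) = 2*C*(-161 + 2*C))
U = 109426 (U = 155760 - 46334 = 109426)
W(-700) + U = 2*(-700)*(-161 + 2*(-700)) + 109426 = 2*(-700)*(-161 - 1400) + 109426 = 2*(-700)*(-1561) + 109426 = 2185400 + 109426 = 2294826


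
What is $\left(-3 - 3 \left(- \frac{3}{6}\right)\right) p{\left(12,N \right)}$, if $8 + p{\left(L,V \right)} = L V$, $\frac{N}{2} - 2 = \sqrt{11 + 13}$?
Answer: $-60 - 72 \sqrt{6} \approx -236.36$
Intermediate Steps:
$N = 4 + 4 \sqrt{6}$ ($N = 4 + 2 \sqrt{11 + 13} = 4 + 2 \sqrt{24} = 4 + 2 \cdot 2 \sqrt{6} = 4 + 4 \sqrt{6} \approx 13.798$)
$p{\left(L,V \right)} = -8 + L V$
$\left(-3 - 3 \left(- \frac{3}{6}\right)\right) p{\left(12,N \right)} = \left(-3 - 3 \left(- \frac{3}{6}\right)\right) \left(-8 + 12 \left(4 + 4 \sqrt{6}\right)\right) = \left(-3 - 3 \left(\left(-3\right) \frac{1}{6}\right)\right) \left(-8 + \left(48 + 48 \sqrt{6}\right)\right) = \left(-3 - - \frac{3}{2}\right) \left(40 + 48 \sqrt{6}\right) = \left(-3 + \frac{3}{2}\right) \left(40 + 48 \sqrt{6}\right) = - \frac{3 \left(40 + 48 \sqrt{6}\right)}{2} = -60 - 72 \sqrt{6}$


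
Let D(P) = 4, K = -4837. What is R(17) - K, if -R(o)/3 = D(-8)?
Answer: 4825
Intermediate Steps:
R(o) = -12 (R(o) = -3*4 = -12)
R(17) - K = -12 - 1*(-4837) = -12 + 4837 = 4825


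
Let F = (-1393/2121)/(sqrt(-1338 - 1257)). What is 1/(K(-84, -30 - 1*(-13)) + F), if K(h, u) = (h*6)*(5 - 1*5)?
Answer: -303*I*sqrt(2595)/199 ≈ -77.564*I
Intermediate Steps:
F = 199*I*sqrt(2595)/786285 (F = (-1393*1/2121)/(sqrt(-2595)) = -199*(-I*sqrt(2595)/2595)/303 = -(-199)*I*sqrt(2595)/786285 = 199*I*sqrt(2595)/786285 ≈ 0.012893*I)
K(h, u) = 0 (K(h, u) = (6*h)*(5 - 5) = (6*h)*0 = 0)
1/(K(-84, -30 - 1*(-13)) + F) = 1/(0 + 199*I*sqrt(2595)/786285) = 1/(199*I*sqrt(2595)/786285) = -303*I*sqrt(2595)/199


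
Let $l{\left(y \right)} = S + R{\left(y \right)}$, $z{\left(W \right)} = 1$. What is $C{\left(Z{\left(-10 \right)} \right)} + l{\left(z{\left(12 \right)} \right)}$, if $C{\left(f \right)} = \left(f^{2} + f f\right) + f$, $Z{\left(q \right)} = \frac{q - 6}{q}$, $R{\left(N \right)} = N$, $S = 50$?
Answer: $\frac{1443}{25} \approx 57.72$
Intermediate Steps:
$Z{\left(q \right)} = \frac{-6 + q}{q}$
$C{\left(f \right)} = f + 2 f^{2}$ ($C{\left(f \right)} = \left(f^{2} + f^{2}\right) + f = 2 f^{2} + f = f + 2 f^{2}$)
$l{\left(y \right)} = 50 + y$
$C{\left(Z{\left(-10 \right)} \right)} + l{\left(z{\left(12 \right)} \right)} = \frac{-6 - 10}{-10} \left(1 + 2 \frac{-6 - 10}{-10}\right) + \left(50 + 1\right) = \left(- \frac{1}{10}\right) \left(-16\right) \left(1 + 2 \left(\left(- \frac{1}{10}\right) \left(-16\right)\right)\right) + 51 = \frac{8 \left(1 + 2 \cdot \frac{8}{5}\right)}{5} + 51 = \frac{8 \left(1 + \frac{16}{5}\right)}{5} + 51 = \frac{8}{5} \cdot \frac{21}{5} + 51 = \frac{168}{25} + 51 = \frac{1443}{25}$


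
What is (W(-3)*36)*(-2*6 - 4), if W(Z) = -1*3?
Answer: 1728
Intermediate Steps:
W(Z) = -3
(W(-3)*36)*(-2*6 - 4) = (-3*36)*(-2*6 - 4) = -108*(-12 - 4) = -108*(-16) = 1728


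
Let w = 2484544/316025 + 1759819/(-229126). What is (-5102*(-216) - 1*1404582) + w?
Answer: -21907494455753431/72409544150 ≈ -3.0255e+5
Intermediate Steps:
w = 13126829069/72409544150 (w = 2484544*(1/316025) + 1759819*(-1/229126) = 2484544/316025 - 1759819/229126 = 13126829069/72409544150 ≈ 0.18129)
(-5102*(-216) - 1*1404582) + w = (-5102*(-216) - 1*1404582) + 13126829069/72409544150 = (1102032 - 1404582) + 13126829069/72409544150 = -302550 + 13126829069/72409544150 = -21907494455753431/72409544150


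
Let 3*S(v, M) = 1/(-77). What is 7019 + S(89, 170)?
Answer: 1621388/231 ≈ 7019.0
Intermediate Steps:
S(v, M) = -1/231 (S(v, M) = (1/3)/(-77) = (1/3)*(-1/77) = -1/231)
7019 + S(89, 170) = 7019 - 1/231 = 1621388/231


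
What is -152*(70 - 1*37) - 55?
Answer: -5071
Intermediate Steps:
-152*(70 - 1*37) - 55 = -152*(70 - 37) - 55 = -152*33 - 55 = -5016 - 55 = -5071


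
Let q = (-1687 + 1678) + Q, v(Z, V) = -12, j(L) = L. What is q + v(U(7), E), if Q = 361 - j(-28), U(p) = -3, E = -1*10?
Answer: 368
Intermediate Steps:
E = -10
Q = 389 (Q = 361 - 1*(-28) = 361 + 28 = 389)
q = 380 (q = (-1687 + 1678) + 389 = -9 + 389 = 380)
q + v(U(7), E) = 380 - 12 = 368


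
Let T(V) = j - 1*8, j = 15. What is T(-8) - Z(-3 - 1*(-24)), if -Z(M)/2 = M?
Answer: 49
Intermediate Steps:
Z(M) = -2*M
T(V) = 7 (T(V) = 15 - 1*8 = 15 - 8 = 7)
T(-8) - Z(-3 - 1*(-24)) = 7 - (-2)*(-3 - 1*(-24)) = 7 - (-2)*(-3 + 24) = 7 - (-2)*21 = 7 - 1*(-42) = 7 + 42 = 49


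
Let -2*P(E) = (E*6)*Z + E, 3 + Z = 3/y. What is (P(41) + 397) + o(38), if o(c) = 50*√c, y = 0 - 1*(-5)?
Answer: 6717/10 + 50*√38 ≈ 979.92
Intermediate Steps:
y = 5 (y = 0 + 5 = 5)
Z = -12/5 (Z = -3 + 3/5 = -3 + 3*(⅕) = -3 + ⅗ = -12/5 ≈ -2.4000)
P(E) = 67*E/10 (P(E) = -((E*6)*(-12/5) + E)/2 = -((6*E)*(-12/5) + E)/2 = -(-72*E/5 + E)/2 = -(-67)*E/10 = 67*E/10)
(P(41) + 397) + o(38) = ((67/10)*41 + 397) + 50*√38 = (2747/10 + 397) + 50*√38 = 6717/10 + 50*√38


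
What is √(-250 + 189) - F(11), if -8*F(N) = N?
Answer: 11/8 + I*√61 ≈ 1.375 + 7.8102*I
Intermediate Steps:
F(N) = -N/8
√(-250 + 189) - F(11) = √(-250 + 189) - (-1)*11/8 = √(-61) - 1*(-11/8) = I*√61 + 11/8 = 11/8 + I*√61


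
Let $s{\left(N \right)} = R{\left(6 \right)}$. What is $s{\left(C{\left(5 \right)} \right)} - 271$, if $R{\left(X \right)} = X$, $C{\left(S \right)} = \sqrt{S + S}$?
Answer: $-265$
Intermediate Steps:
$C{\left(S \right)} = \sqrt{2} \sqrt{S}$ ($C{\left(S \right)} = \sqrt{2 S} = \sqrt{2} \sqrt{S}$)
$s{\left(N \right)} = 6$
$s{\left(C{\left(5 \right)} \right)} - 271 = 6 - 271 = -265$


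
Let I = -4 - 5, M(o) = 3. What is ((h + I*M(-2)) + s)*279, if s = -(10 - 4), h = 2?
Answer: -8649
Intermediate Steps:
I = -9
s = -6 (s = -1*6 = -6)
((h + I*M(-2)) + s)*279 = ((2 - 9*3) - 6)*279 = ((2 - 27) - 6)*279 = (-25 - 6)*279 = -31*279 = -8649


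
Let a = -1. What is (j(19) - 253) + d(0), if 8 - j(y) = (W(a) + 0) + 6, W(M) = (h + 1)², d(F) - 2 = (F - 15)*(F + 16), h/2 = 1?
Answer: -498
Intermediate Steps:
h = 2 (h = 2*1 = 2)
d(F) = 2 + (-15 + F)*(16 + F) (d(F) = 2 + (F - 15)*(F + 16) = 2 + (-15 + F)*(16 + F))
W(M) = 9 (W(M) = (2 + 1)² = 3² = 9)
j(y) = -7 (j(y) = 8 - ((9 + 0) + 6) = 8 - (9 + 6) = 8 - 1*15 = 8 - 15 = -7)
(j(19) - 253) + d(0) = (-7 - 253) + (-238 + 0 + 0²) = -260 + (-238 + 0 + 0) = -260 - 238 = -498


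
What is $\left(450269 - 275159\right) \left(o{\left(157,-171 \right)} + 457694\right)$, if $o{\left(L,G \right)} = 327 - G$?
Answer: $80234001120$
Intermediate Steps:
$\left(450269 - 275159\right) \left(o{\left(157,-171 \right)} + 457694\right) = \left(450269 - 275159\right) \left(\left(327 - -171\right) + 457694\right) = 175110 \left(\left(327 + 171\right) + 457694\right) = 175110 \left(498 + 457694\right) = 175110 \cdot 458192 = 80234001120$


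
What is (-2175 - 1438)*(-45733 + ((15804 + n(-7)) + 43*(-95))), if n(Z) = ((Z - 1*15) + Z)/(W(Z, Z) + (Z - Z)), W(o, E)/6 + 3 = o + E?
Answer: 12534938587/102 ≈ 1.2289e+8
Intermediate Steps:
W(o, E) = -18 + 6*E + 6*o (W(o, E) = -18 + 6*(o + E) = -18 + 6*(E + o) = -18 + (6*E + 6*o) = -18 + 6*E + 6*o)
n(Z) = (-15 + 2*Z)/(-18 + 12*Z) (n(Z) = ((Z - 1*15) + Z)/((-18 + 6*Z + 6*Z) + (Z - Z)) = ((Z - 15) + Z)/((-18 + 12*Z) + 0) = ((-15 + Z) + Z)/(-18 + 12*Z) = (-15 + 2*Z)/(-18 + 12*Z))
(-2175 - 1438)*(-45733 + ((15804 + n(-7)) + 43*(-95))) = (-2175 - 1438)*(-45733 + ((15804 + (-15 + 2*(-7))/(6*(-3 + 2*(-7)))) + 43*(-95))) = -3613*(-45733 + ((15804 + (-15 - 14)/(6*(-3 - 14))) - 4085)) = -3613*(-45733 + ((15804 + (1/6)*(-29)/(-17)) - 4085)) = -3613*(-45733 + ((15804 + (1/6)*(-1/17)*(-29)) - 4085)) = -3613*(-45733 + ((15804 + 29/102) - 4085)) = -3613*(-45733 + (1612037/102 - 4085)) = -3613*(-45733 + 1195367/102) = -3613*(-3469399/102) = 12534938587/102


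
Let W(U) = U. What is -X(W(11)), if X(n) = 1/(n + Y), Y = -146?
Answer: 1/135 ≈ 0.0074074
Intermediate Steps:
X(n) = 1/(-146 + n) (X(n) = 1/(n - 146) = 1/(-146 + n))
-X(W(11)) = -1/(-146 + 11) = -1/(-135) = -1*(-1/135) = 1/135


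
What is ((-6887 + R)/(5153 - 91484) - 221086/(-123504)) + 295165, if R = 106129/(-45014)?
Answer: 3935142926485802907/13331926200376 ≈ 2.9517e+5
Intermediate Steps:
R = -106129/45014 (R = 106129*(-1/45014) = -106129/45014 ≈ -2.3577)
((-6887 + R)/(5153 - 91484) - 221086/(-123504)) + 295165 = ((-6887 - 106129/45014)/(5153 - 91484) - 221086/(-123504)) + 295165 = (-310117547/45014/(-86331) - 221086*(-1/123504)) + 295165 = (-310117547/45014*(-1/86331) + 110543/61752) + 295165 = (310117547/3886103634 + 110543/61752) + 295165 = 24929551820867/13331926200376 + 295165 = 3935142926485802907/13331926200376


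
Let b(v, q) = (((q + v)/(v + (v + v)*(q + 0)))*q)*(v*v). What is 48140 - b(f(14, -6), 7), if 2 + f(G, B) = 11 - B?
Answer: 47986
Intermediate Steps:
f(G, B) = 9 - B (f(G, B) = -2 + (11 - B) = 9 - B)
b(v, q) = q*v²*(q + v)/(v + 2*q*v) (b(v, q) = (((q + v)/(v + (2*v)*q))*q)*v² = (((q + v)/(v + 2*q*v))*q)*v² = (q*(q + v)/(v + 2*q*v))*v² = q*v²*(q + v)/(v + 2*q*v))
48140 - b(f(14, -6), 7) = 48140 - 7*(9 - 1*(-6))*(7 + (9 - 1*(-6)))/(1 + 2*7) = 48140 - 7*(9 + 6)*(7 + (9 + 6))/(1 + 14) = 48140 - 7*15*(7 + 15)/15 = 48140 - 7*15*22/15 = 48140 - 1*154 = 48140 - 154 = 47986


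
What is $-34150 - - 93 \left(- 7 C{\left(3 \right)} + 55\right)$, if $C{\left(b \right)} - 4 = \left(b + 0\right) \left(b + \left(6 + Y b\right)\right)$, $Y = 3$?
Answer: $-66793$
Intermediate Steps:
$C{\left(b \right)} = 4 + b \left(6 + 4 b\right)$ ($C{\left(b \right)} = 4 + \left(b + 0\right) \left(b + \left(6 + 3 b\right)\right) = 4 + b \left(6 + 4 b\right)$)
$-34150 - - 93 \left(- 7 C{\left(3 \right)} + 55\right) = -34150 - - 93 \left(- 7 \left(4 + 4 \cdot 3^{2} + 6 \cdot 3\right) + 55\right) = -34150 - - 93 \left(- 7 \left(4 + 4 \cdot 9 + 18\right) + 55\right) = -34150 - - 93 \left(- 7 \left(4 + 36 + 18\right) + 55\right) = -34150 - - 93 \left(\left(-7\right) 58 + 55\right) = -34150 - - 93 \left(-406 + 55\right) = -34150 - \left(-93\right) \left(-351\right) = -34150 - 32643 = -66793$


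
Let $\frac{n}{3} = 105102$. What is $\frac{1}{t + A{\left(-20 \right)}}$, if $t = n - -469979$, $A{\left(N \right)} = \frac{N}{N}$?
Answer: $\frac{1}{785286} \approx 1.2734 \cdot 10^{-6}$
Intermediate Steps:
$n = 315306$ ($n = 3 \cdot 105102 = 315306$)
$A{\left(N \right)} = 1$
$t = 785285$ ($t = 315306 - -469979 = 315306 + 469979 = 785285$)
$\frac{1}{t + A{\left(-20 \right)}} = \frac{1}{785285 + 1} = \frac{1}{785286}$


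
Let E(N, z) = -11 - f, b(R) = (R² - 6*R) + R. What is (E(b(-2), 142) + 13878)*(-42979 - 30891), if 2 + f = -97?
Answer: -1031668420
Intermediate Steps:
f = -99 (f = -2 - 97 = -99)
b(R) = R² - 5*R
E(N, z) = 88 (E(N, z) = -11 - 1*(-99) = -11 + 99 = 88)
(E(b(-2), 142) + 13878)*(-42979 - 30891) = (88 + 13878)*(-42979 - 30891) = 13966*(-73870) = -1031668420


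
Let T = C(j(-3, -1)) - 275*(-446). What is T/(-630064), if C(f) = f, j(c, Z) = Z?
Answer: -122649/630064 ≈ -0.19466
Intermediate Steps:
T = 122649 (T = -1 - 275*(-446) = -1 + 122650 = 122649)
T/(-630064) = 122649/(-630064) = 122649*(-1/630064) = -122649/630064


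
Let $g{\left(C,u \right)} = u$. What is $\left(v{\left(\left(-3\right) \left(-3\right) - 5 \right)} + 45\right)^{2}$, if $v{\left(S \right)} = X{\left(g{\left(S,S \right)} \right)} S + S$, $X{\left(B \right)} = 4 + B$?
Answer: $6561$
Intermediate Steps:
$v{\left(S \right)} = S + S \left(4 + S\right)$ ($v{\left(S \right)} = \left(4 + S\right) S + S = S \left(4 + S\right) + S = S + S \left(4 + S\right)$)
$\left(v{\left(\left(-3\right) \left(-3\right) - 5 \right)} + 45\right)^{2} = \left(\left(\left(-3\right) \left(-3\right) - 5\right) \left(5 - -4\right) + 45\right)^{2} = \left(\left(9 - 5\right) \left(5 + \left(9 - 5\right)\right) + 45\right)^{2} = \left(4 \left(5 + 4\right) + 45\right)^{2} = \left(4 \cdot 9 + 45\right)^{2} = \left(36 + 45\right)^{2} = 81^{2} = 6561$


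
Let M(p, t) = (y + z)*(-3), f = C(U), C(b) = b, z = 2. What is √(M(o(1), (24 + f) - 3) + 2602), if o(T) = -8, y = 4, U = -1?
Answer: 2*√646 ≈ 50.833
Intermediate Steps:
f = -1
M(p, t) = -18 (M(p, t) = (4 + 2)*(-3) = 6*(-3) = -18)
√(M(o(1), (24 + f) - 3) + 2602) = √(-18 + 2602) = √2584 = 2*√646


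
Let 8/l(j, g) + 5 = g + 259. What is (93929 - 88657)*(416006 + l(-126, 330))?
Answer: 160102410408/73 ≈ 2.1932e+9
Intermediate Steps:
l(j, g) = 8/(254 + g) (l(j, g) = 8/(-5 + (g + 259)) = 8/(-5 + (259 + g)) = 8/(254 + g))
(93929 - 88657)*(416006 + l(-126, 330)) = (93929 - 88657)*(416006 + 8/(254 + 330)) = 5272*(416006 + 8/584) = 5272*(416006 + 8*(1/584)) = 5272*(416006 + 1/73) = 5272*(30368439/73) = 160102410408/73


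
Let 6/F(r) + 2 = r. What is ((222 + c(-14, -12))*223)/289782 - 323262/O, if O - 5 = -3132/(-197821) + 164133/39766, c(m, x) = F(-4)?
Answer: -43347030528882777307/1226054870028810 ≈ -35355.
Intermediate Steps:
F(r) = 6/(-2 + r)
c(m, x) = -1 (c(m, x) = 6/(-2 - 4) = 6/(-6) = 6*(-1/6) = -1)
O = 71926250735/7866549886 (O = 5 + (-3132/(-197821) + 164133/39766) = 5 + (-3132*(-1/197821) + 164133*(1/39766)) = 5 + (3132/197821 + 164133/39766) = 5 + 32593501305/7866549886 = 71926250735/7866549886 ≈ 9.1433)
((222 + c(-14, -12))*223)/289782 - 323262/O = ((222 - 1)*223)/289782 - 323262/71926250735/7866549886 = (221*223)*(1/289782) - 323262*7866549886/71926250735 = 49283*(1/289782) - 2542956649248132/71926250735 = 2899/17046 - 2542956649248132/71926250735 = -43347030528882777307/1226054870028810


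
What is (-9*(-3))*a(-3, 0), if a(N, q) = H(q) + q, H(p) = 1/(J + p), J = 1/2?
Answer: 54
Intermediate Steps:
J = ½ ≈ 0.50000
H(p) = 1/(½ + p)
a(N, q) = q + 2/(1 + 2*q) (a(N, q) = 2/(1 + 2*q) + q = q + 2/(1 + 2*q))
(-9*(-3))*a(-3, 0) = (-9*(-3))*(0 + 1/(½ + 0)) = 27*(0 + 1/(½)) = 27*(0 + 2) = 27*2 = 54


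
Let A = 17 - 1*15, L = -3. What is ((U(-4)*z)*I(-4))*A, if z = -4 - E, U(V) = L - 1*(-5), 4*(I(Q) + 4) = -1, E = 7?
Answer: 187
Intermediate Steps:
I(Q) = -17/4 (I(Q) = -4 + (1/4)*(-1) = -4 - 1/4 = -17/4)
U(V) = 2 (U(V) = -3 - 1*(-5) = -3 + 5 = 2)
z = -11 (z = -4 - 1*7 = -4 - 7 = -11)
A = 2 (A = 17 - 15 = 2)
((U(-4)*z)*I(-4))*A = ((2*(-11))*(-17/4))*2 = -22*(-17/4)*2 = (187/2)*2 = 187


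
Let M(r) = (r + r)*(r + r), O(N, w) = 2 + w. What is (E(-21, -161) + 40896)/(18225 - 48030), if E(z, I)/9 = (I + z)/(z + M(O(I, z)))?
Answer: -3879558/2827501 ≈ -1.3721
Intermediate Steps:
M(r) = 4*r² (M(r) = (2*r)*(2*r) = 4*r²)
E(z, I) = 9*(I + z)/(z + 4*(2 + z)²) (E(z, I) = 9*((I + z)/(z + 4*(2 + z)²)) = 9*(I + z)/(z + 4*(2 + z)²))
(E(-21, -161) + 40896)/(18225 - 48030) = (9*(-161 - 21)/(-21 + 4*(2 - 21)²) + 40896)/(18225 - 48030) = (9*(-182)/(-21 + 4*(-19)²) + 40896)/(-29805) = (9*(-182)/(-21 + 4*361) + 40896)*(-1/29805) = (9*(-182)/(-21 + 1444) + 40896)*(-1/29805) = (9*(-182)/1423 + 40896)*(-1/29805) = (9*(1/1423)*(-182) + 40896)*(-1/29805) = (-1638/1423 + 40896)*(-1/29805) = (58193370/1423)*(-1/29805) = -3879558/2827501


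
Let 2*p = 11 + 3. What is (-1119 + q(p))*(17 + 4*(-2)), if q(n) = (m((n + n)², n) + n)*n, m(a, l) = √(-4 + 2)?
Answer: -9630 + 63*I*√2 ≈ -9630.0 + 89.095*I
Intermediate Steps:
p = 7 (p = (11 + 3)/2 = (½)*14 = 7)
m(a, l) = I*√2 (m(a, l) = √(-2) = I*√2)
q(n) = n*(n + I*√2) (q(n) = (I*√2 + n)*n = (n + I*√2)*n = n*(n + I*√2))
(-1119 + q(p))*(17 + 4*(-2)) = (-1119 + 7*(7 + I*√2))*(17 + 4*(-2)) = (-1119 + (49 + 7*I*√2))*(17 - 8) = (-1070 + 7*I*√2)*9 = -9630 + 63*I*√2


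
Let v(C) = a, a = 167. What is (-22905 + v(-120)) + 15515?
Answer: -7223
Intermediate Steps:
v(C) = 167
(-22905 + v(-120)) + 15515 = (-22905 + 167) + 15515 = -22738 + 15515 = -7223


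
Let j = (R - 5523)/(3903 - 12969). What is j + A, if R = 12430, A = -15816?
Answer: -143394763/9066 ≈ -15817.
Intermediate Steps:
j = -6907/9066 (j = (12430 - 5523)/(3903 - 12969) = 6907/(-9066) = 6907*(-1/9066) = -6907/9066 ≈ -0.76186)
j + A = -6907/9066 - 15816 = -143394763/9066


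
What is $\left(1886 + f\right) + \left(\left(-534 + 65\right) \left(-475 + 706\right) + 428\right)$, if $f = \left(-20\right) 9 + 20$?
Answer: $-106185$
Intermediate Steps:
$f = -160$ ($f = -180 + 20 = -160$)
$\left(1886 + f\right) + \left(\left(-534 + 65\right) \left(-475 + 706\right) + 428\right) = \left(1886 - 160\right) + \left(\left(-534 + 65\right) \left(-475 + 706\right) + 428\right) = 1726 + \left(\left(-469\right) 231 + 428\right) = 1726 + \left(-108339 + 428\right) = 1726 - 107911 = -106185$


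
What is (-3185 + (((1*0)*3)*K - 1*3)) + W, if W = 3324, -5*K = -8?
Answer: 136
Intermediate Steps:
K = 8/5 (K = -⅕*(-8) = 8/5 ≈ 1.6000)
(-3185 + (((1*0)*3)*K - 1*3)) + W = (-3185 + (((1*0)*3)*(8/5) - 1*3)) + 3324 = (-3185 + ((0*3)*(8/5) - 3)) + 3324 = (-3185 + (0*(8/5) - 3)) + 3324 = (-3185 + (0 - 3)) + 3324 = (-3185 - 3) + 3324 = -3188 + 3324 = 136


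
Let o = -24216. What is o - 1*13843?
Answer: -38059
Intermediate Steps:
o - 1*13843 = -24216 - 1*13843 = -24216 - 13843 = -38059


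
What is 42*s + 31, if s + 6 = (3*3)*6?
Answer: 2047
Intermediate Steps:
s = 48 (s = -6 + (3*3)*6 = -6 + 9*6 = -6 + 54 = 48)
42*s + 31 = 42*48 + 31 = 2016 + 31 = 2047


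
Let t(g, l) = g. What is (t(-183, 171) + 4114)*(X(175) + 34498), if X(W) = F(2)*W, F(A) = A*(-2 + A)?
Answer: 135611638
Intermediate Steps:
X(W) = 0 (X(W) = (2*(-2 + 2))*W = (2*0)*W = 0*W = 0)
(t(-183, 171) + 4114)*(X(175) + 34498) = (-183 + 4114)*(0 + 34498) = 3931*34498 = 135611638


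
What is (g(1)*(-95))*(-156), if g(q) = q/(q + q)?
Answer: 7410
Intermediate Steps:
g(q) = ½ (g(q) = q/((2*q)) = (1/(2*q))*q = ½)
(g(1)*(-95))*(-156) = ((½)*(-95))*(-156) = -95/2*(-156) = 7410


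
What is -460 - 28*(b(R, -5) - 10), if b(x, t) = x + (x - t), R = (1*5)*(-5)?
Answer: 1080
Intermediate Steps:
R = -25 (R = 5*(-5) = -25)
b(x, t) = -t + 2*x
-460 - 28*(b(R, -5) - 10) = -460 - 28*((-1*(-5) + 2*(-25)) - 10) = -460 - 28*((5 - 50) - 10) = -460 - 28*(-45 - 10) = -460 - 28*(-55) = -460 + 1540 = 1080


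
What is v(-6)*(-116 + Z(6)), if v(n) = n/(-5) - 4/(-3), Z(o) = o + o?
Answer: -3952/15 ≈ -263.47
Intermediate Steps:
Z(o) = 2*o
v(n) = 4/3 - n/5 (v(n) = n*(-⅕) - 4*(-⅓) = -n/5 + 4/3 = 4/3 - n/5)
v(-6)*(-116 + Z(6)) = (4/3 - ⅕*(-6))*(-116 + 2*6) = (4/3 + 6/5)*(-116 + 12) = (38/15)*(-104) = -3952/15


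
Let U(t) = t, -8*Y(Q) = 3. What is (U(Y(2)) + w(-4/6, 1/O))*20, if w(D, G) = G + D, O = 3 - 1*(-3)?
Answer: -35/2 ≈ -17.500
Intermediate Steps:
Y(Q) = -3/8 (Y(Q) = -1/8*3 = -3/8)
O = 6 (O = 3 + 3 = 6)
w(D, G) = D + G
(U(Y(2)) + w(-4/6, 1/O))*20 = (-3/8 + (-4/6 + 1/6))*20 = (-3/8 + (-4*1/6 + 1/6))*20 = (-3/8 + (-2/3 + 1/6))*20 = (-3/8 - 1/2)*20 = -7/8*20 = -35/2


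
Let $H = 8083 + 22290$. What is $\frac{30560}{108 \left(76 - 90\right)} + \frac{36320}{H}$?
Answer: $- \frac{15594340}{820071} \approx -19.016$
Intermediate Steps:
$H = 30373$
$\frac{30560}{108 \left(76 - 90\right)} + \frac{36320}{H} = \frac{30560}{108 \left(76 - 90\right)} + \frac{36320}{30373} = \frac{30560}{108 \left(-14\right)} + 36320 \cdot \frac{1}{30373} = \frac{30560}{-1512} + \frac{36320}{30373} = 30560 \left(- \frac{1}{1512}\right) + \frac{36320}{30373} = - \frac{3820}{189} + \frac{36320}{30373} = - \frac{15594340}{820071}$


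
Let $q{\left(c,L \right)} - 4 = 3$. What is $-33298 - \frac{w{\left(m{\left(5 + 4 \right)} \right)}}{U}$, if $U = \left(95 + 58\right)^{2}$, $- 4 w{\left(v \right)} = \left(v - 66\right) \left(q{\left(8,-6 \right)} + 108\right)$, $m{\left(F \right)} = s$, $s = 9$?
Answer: $- \frac{1039299361}{31212} \approx -33298.0$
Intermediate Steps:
$q{\left(c,L \right)} = 7$ ($q{\left(c,L \right)} = 4 + 3 = 7$)
$m{\left(F \right)} = 9$
$w{\left(v \right)} = \frac{3795}{2} - \frac{115 v}{4}$ ($w{\left(v \right)} = - \frac{\left(v - 66\right) \left(7 + 108\right)}{4} = - \frac{\left(-66 + v\right) 115}{4} = - \frac{-7590 + 115 v}{4} = \frac{3795}{2} - \frac{115 v}{4}$)
$U = 23409$ ($U = 153^{2} = 23409$)
$-33298 - \frac{w{\left(m{\left(5 + 4 \right)} \right)}}{U} = -33298 - \frac{\frac{3795}{2} - \frac{1035}{4}}{23409} = -33298 - \left(\frac{3795}{2} - \frac{1035}{4}\right) \frac{1}{23409} = -33298 - \frac{6555}{4} \cdot \frac{1}{23409} = -33298 - \frac{2185}{31212} = - \frac{1039299361}{31212}$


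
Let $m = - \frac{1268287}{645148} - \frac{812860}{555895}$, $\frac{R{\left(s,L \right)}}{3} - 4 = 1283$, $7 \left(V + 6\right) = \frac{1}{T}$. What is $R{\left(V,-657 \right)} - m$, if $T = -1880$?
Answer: $\frac{277183487429641}{71726909492} \approx 3864.4$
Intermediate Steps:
$V = - \frac{78961}{13160}$ ($V = -6 + \frac{1}{7 \left(-1880\right)} = -6 + \frac{1}{7} \left(- \frac{1}{1880}\right) = -6 - \frac{1}{13160} = - \frac{78961}{13160} \approx -6.0001$)
$R{\left(s,L \right)} = 3861$ ($R{\left(s,L \right)} = 12 + 3 \cdot 1283 = 12 + 3849 = 3861$)
$m = - \frac{245889881029}{71726909492}$ ($m = \left(-1268287\right) \frac{1}{645148} - \frac{162572}{111179} = - \frac{1268287}{645148} - \frac{162572}{111179} = - \frac{245889881029}{71726909492} \approx -3.4281$)
$R{\left(V,-657 \right)} - m = 3861 - - \frac{245889881029}{71726909492} = 3861 + \frac{245889881029}{71726909492} = \frac{277183487429641}{71726909492}$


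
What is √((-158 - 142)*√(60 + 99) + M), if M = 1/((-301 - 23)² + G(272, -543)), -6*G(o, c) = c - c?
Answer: √(1 - 31492800*√159)/324 ≈ 61.505*I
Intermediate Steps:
G(o, c) = 0 (G(o, c) = -(c - c)/6 = -⅙*0 = 0)
M = 1/104976 (M = 1/((-301 - 23)² + 0) = 1/((-324)² + 0) = 1/(104976 + 0) = 1/104976 ≈ 9.5260e-6)
√((-158 - 142)*√(60 + 99) + M) = √((-158 - 142)*√(60 + 99) + 1/104976) = √(-300*√159 + 1/104976) = √(1/104976 - 300*√159)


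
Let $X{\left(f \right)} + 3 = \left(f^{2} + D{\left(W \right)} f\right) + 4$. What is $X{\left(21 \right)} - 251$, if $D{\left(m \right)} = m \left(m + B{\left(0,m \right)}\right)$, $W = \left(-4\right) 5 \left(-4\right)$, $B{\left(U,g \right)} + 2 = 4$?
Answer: $137951$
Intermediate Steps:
$B{\left(U,g \right)} = 2$ ($B{\left(U,g \right)} = -2 + 4 = 2$)
$W = 80$ ($W = \left(-20\right) \left(-4\right) = 80$)
$D{\left(m \right)} = m \left(2 + m\right)$ ($D{\left(m \right)} = m \left(m + 2\right) = m \left(2 + m\right)$)
$X{\left(f \right)} = 1 + f^{2} + 6560 f$ ($X{\left(f \right)} = -3 + \left(\left(f^{2} + 80 \left(2 + 80\right) f\right) + 4\right) = -3 + \left(\left(f^{2} + 80 \cdot 82 f\right) + 4\right) = -3 + \left(\left(f^{2} + 6560 f\right) + 4\right) = -3 + \left(4 + f^{2} + 6560 f\right) = 1 + f^{2} + 6560 f$)
$X{\left(21 \right)} - 251 = \left(1 + 21^{2} + 6560 \cdot 21\right) - 251 = \left(1 + 441 + 137760\right) - 251 = 138202 - 251 = 137951$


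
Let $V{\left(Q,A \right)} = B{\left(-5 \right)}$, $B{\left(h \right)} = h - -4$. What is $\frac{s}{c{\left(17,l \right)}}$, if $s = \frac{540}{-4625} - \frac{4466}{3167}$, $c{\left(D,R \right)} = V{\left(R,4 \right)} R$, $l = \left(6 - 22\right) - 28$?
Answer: $- \frac{2236543}{64448450} \approx -0.034703$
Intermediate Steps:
$B{\left(h \right)} = 4 + h$ ($B{\left(h \right)} = h + 4 = 4 + h$)
$V{\left(Q,A \right)} = -1$ ($V{\left(Q,A \right)} = 4 - 5 = -1$)
$l = -44$ ($l = -16 - 28 = -44$)
$c{\left(D,R \right)} = - R$
$s = - \frac{4473086}{2929475}$ ($s = 540 \left(- \frac{1}{4625}\right) - \frac{4466}{3167} = - \frac{108}{925} - \frac{4466}{3167} = - \frac{4473086}{2929475} \approx -1.5269$)
$\frac{s}{c{\left(17,l \right)}} = - \frac{4473086}{2929475 \left(\left(-1\right) \left(-44\right)\right)} = - \frac{4473086}{2929475 \cdot 44} = \left(- \frac{4473086}{2929475}\right) \frac{1}{44} = - \frac{2236543}{64448450}$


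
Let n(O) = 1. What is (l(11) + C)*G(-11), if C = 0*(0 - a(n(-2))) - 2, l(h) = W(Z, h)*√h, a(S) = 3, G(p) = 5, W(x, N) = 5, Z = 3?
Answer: -10 + 25*√11 ≈ 72.916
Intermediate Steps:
l(h) = 5*√h
C = -2 (C = 0*(0 - 1*3) - 2 = 0*(0 - 3) - 2 = 0*(-3) - 2 = 0 - 2 = -2)
(l(11) + C)*G(-11) = (5*√11 - 2)*5 = (-2 + 5*√11)*5 = -10 + 25*√11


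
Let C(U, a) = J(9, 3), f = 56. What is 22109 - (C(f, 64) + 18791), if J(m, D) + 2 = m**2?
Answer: 3239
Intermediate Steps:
J(m, D) = -2 + m**2
C(U, a) = 79 (C(U, a) = -2 + 9**2 = -2 + 81 = 79)
22109 - (C(f, 64) + 18791) = 22109 - (79 + 18791) = 22109 - 1*18870 = 22109 - 18870 = 3239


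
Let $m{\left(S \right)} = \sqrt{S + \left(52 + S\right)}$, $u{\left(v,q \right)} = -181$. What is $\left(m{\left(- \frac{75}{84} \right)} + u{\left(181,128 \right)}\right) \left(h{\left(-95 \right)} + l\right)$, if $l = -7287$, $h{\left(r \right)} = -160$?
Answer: $1347907 - \frac{7447 \sqrt{9842}}{14} \approx 1.2951 \cdot 10^{6}$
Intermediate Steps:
$m{\left(S \right)} = \sqrt{52 + 2 S}$
$\left(m{\left(- \frac{75}{84} \right)} + u{\left(181,128 \right)}\right) \left(h{\left(-95 \right)} + l\right) = \left(\sqrt{52 + 2 \left(- \frac{75}{84}\right)} - 181\right) \left(-160 - 7287\right) = \left(\sqrt{52 + 2 \left(\left(-75\right) \frac{1}{84}\right)} - 181\right) \left(-7447\right) = \left(\sqrt{52 + 2 \left(- \frac{25}{28}\right)} - 181\right) \left(-7447\right) = \left(\sqrt{52 - \frac{25}{14}} - 181\right) \left(-7447\right) = \left(\sqrt{\frac{703}{14}} - 181\right) \left(-7447\right) = \left(\frac{\sqrt{9842}}{14} - 181\right) \left(-7447\right) = \left(-181 + \frac{\sqrt{9842}}{14}\right) \left(-7447\right) = 1347907 - \frac{7447 \sqrt{9842}}{14}$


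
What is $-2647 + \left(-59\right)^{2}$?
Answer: $834$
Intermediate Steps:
$-2647 + \left(-59\right)^{2} = -2647 + 3481 = 834$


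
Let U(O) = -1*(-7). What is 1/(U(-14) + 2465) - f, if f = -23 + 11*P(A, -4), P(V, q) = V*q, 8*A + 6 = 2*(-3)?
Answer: -106295/2472 ≈ -43.000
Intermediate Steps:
U(O) = 7
A = -3/2 (A = -¾ + (2*(-3))/8 = -¾ + (⅛)*(-6) = -¾ - ¾ = -3/2 ≈ -1.5000)
f = 43 (f = -23 + 11*(-3/2*(-4)) = -23 + 11*6 = -23 + 66 = 43)
1/(U(-14) + 2465) - f = 1/(7 + 2465) - 1*43 = 1/2472 - 43 = -106295/2472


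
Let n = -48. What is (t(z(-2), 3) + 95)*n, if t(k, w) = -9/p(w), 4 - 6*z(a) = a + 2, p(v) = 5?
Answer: -22368/5 ≈ -4473.6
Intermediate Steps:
z(a) = 1/3 - a/6 (z(a) = 2/3 - (a + 2)/6 = 2/3 - (2 + a)/6 = 2/3 + (-1/3 - a/6) = 1/3 - a/6)
t(k, w) = -9/5
(t(z(-2), 3) + 95)*n = (-9/5 + 95)*(-48) = (466/5)*(-48) = -22368/5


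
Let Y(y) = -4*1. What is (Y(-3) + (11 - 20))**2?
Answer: 169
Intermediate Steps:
Y(y) = -4
(Y(-3) + (11 - 20))**2 = (-4 + (11 - 20))**2 = (-4 - 9)**2 = (-13)**2 = 169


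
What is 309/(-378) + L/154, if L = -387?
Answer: -2308/693 ≈ -3.3304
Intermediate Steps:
309/(-378) + L/154 = 309/(-378) - 387/154 = 309*(-1/378) - 387*1/154 = -103/126 - 387/154 = -2308/693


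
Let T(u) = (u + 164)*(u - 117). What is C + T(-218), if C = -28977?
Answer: -10887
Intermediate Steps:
T(u) = (-117 + u)*(164 + u) (T(u) = (164 + u)*(-117 + u) = (-117 + u)*(164 + u))
C + T(-218) = -28977 + (-19188 + (-218)² + 47*(-218)) = -28977 + (-19188 + 47524 - 10246) = -28977 + 18090 = -10887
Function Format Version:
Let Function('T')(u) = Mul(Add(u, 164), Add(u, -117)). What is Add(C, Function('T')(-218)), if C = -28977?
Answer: -10887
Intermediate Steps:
Function('T')(u) = Mul(Add(-117, u), Add(164, u)) (Function('T')(u) = Mul(Add(164, u), Add(-117, u)) = Mul(Add(-117, u), Add(164, u)))
Add(C, Function('T')(-218)) = Add(-28977, Add(-19188, Pow(-218, 2), Mul(47, -218))) = Add(-28977, Add(-19188, 47524, -10246)) = Add(-28977, 18090) = -10887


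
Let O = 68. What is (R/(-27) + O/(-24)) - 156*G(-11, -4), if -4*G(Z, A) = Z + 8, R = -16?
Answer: -6439/54 ≈ -119.24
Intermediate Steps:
G(Z, A) = -2 - Z/4 (G(Z, A) = -(Z + 8)/4 = -(8 + Z)/4 = -2 - Z/4)
(R/(-27) + O/(-24)) - 156*G(-11, -4) = (-16/(-27) + 68/(-24)) - 156*(-2 - ¼*(-11)) = (-16*(-1/27) + 68*(-1/24)) - 156*(-2 + 11/4) = (16/27 - 17/6) - 156*¾ = -121/54 - 117 = -6439/54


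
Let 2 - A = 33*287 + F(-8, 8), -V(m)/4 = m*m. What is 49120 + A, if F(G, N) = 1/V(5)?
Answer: 3965101/100 ≈ 39651.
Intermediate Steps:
V(m) = -4*m² (V(m) = -4*m*m = -4*m²)
F(G, N) = -1/100 (F(G, N) = 1/(-4*5²) = 1/(-4*25) = 1/(-100) = -1/100)
A = -946899/100 (A = 2 - (33*287 - 1/100) = 2 - (9471 - 1/100) = 2 - 1*947099/100 = 2 - 947099/100 = -946899/100 ≈ -9469.0)
49120 + A = 49120 - 946899/100 = 3965101/100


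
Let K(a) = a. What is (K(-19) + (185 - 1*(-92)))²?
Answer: 66564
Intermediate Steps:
(K(-19) + (185 - 1*(-92)))² = (-19 + (185 - 1*(-92)))² = (-19 + (185 + 92))² = (-19 + 277)² = 258² = 66564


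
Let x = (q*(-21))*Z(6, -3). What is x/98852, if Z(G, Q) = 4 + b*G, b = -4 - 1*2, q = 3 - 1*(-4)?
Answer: 1176/24713 ≈ 0.047586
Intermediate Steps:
q = 7 (q = 3 + 4 = 7)
b = -6 (b = -4 - 2 = -6)
Z(G, Q) = 4 - 6*G
x = 4704 (x = (7*(-21))*(4 - 6*6) = -147*(4 - 36) = -147*(-32) = 4704)
x/98852 = 4704/98852 = 4704*(1/98852) = 1176/24713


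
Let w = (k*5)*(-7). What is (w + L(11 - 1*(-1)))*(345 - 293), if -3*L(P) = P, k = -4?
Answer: 7072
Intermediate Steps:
L(P) = -P/3
w = 140 (w = -4*5*(-7) = -20*(-7) = 140)
(w + L(11 - 1*(-1)))*(345 - 293) = (140 - (11 - 1*(-1))/3)*(345 - 293) = (140 - (11 + 1)/3)*52 = (140 - 1/3*12)*52 = (140 - 4)*52 = 136*52 = 7072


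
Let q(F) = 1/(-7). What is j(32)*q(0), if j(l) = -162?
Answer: 162/7 ≈ 23.143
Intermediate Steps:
q(F) = -⅐
j(32)*q(0) = -162*(-⅐) = 162/7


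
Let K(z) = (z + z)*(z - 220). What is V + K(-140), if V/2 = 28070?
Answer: 156940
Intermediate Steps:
V = 56140 (V = 2*28070 = 56140)
K(z) = 2*z*(-220 + z) (K(z) = (2*z)*(-220 + z) = 2*z*(-220 + z))
V + K(-140) = 56140 + 2*(-140)*(-220 - 140) = 56140 + 2*(-140)*(-360) = 56140 + 100800 = 156940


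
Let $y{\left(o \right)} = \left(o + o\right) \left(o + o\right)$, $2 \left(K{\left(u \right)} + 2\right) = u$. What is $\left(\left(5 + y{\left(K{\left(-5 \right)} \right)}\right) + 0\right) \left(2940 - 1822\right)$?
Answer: $96148$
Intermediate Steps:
$K{\left(u \right)} = -2 + \frac{u}{2}$
$y{\left(o \right)} = 4 o^{2}$ ($y{\left(o \right)} = 2 o 2 o = 4 o^{2}$)
$\left(\left(5 + y{\left(K{\left(-5 \right)} \right)}\right) + 0\right) \left(2940 - 1822\right) = \left(\left(5 + 4 \left(-2 + \frac{1}{2} \left(-5\right)\right)^{2}\right) + 0\right) \left(2940 - 1822\right) = \left(\left(5 + 4 \left(-2 - \frac{5}{2}\right)^{2}\right) + 0\right) 1118 = \left(\left(5 + 4 \left(- \frac{9}{2}\right)^{2}\right) + 0\right) 1118 = \left(\left(5 + 4 \cdot \frac{81}{4}\right) + 0\right) 1118 = \left(\left(5 + 81\right) + 0\right) 1118 = \left(86 + 0\right) 1118 = 86 \cdot 1118 = 96148$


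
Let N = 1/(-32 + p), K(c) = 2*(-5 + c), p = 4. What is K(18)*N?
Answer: -13/14 ≈ -0.92857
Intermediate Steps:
K(c) = -10 + 2*c
N = -1/28 (N = 1/(-32 + 4) = 1/(-28) = -1/28 ≈ -0.035714)
K(18)*N = (-10 + 2*18)*(-1/28) = (-10 + 36)*(-1/28) = 26*(-1/28) = -13/14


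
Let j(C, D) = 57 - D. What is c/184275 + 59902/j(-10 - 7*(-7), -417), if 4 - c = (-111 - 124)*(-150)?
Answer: 1836955741/14557725 ≈ 126.18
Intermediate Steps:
c = -35246 (c = 4 - (-111 - 124)*(-150) = 4 - (-235)*(-150) = 4 - 1*35250 = 4 - 35250 = -35246)
c/184275 + 59902/j(-10 - 7*(-7), -417) = -35246/184275 + 59902/(57 - 1*(-417)) = -35246*1/184275 + 59902/(57 + 417) = -35246/184275 + 59902/474 = -35246/184275 + 59902*(1/474) = -35246/184275 + 29951/237 = 1836955741/14557725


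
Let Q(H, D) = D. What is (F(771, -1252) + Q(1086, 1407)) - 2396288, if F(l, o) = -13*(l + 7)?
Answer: -2404995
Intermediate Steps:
F(l, o) = -91 - 13*l (F(l, o) = -13*(7 + l) = -91 - 13*l)
(F(771, -1252) + Q(1086, 1407)) - 2396288 = ((-91 - 13*771) + 1407) - 2396288 = ((-91 - 10023) + 1407) - 2396288 = (-10114 + 1407) - 2396288 = -8707 - 2396288 = -2404995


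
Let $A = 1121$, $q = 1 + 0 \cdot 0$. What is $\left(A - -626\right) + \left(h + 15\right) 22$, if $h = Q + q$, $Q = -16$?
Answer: $1747$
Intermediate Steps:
$q = 1$ ($q = 1 + 0 = 1$)
$h = -15$ ($h = -16 + 1 = -15$)
$\left(A - -626\right) + \left(h + 15\right) 22 = \left(1121 - -626\right) + \left(-15 + 15\right) 22 = \left(1121 + 626\right) + 0 \cdot 22 = 1747 + 0 = 1747$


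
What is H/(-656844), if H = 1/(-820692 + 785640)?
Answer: 1/23023695888 ≈ 4.3434e-11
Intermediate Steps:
H = -1/35052 (H = 1/(-35052) = -1/35052 ≈ -2.8529e-5)
H/(-656844) = -1/35052/(-656844) = -1/35052*(-1/656844) = 1/23023695888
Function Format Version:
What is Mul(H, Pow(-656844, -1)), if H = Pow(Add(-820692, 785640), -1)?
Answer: Rational(1, 23023695888) ≈ 4.3434e-11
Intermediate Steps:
H = Rational(-1, 35052) (H = Pow(-35052, -1) = Rational(-1, 35052) ≈ -2.8529e-5)
Mul(H, Pow(-656844, -1)) = Mul(Rational(-1, 35052), Pow(-656844, -1)) = Mul(Rational(-1, 35052), Rational(-1, 656844)) = Rational(1, 23023695888)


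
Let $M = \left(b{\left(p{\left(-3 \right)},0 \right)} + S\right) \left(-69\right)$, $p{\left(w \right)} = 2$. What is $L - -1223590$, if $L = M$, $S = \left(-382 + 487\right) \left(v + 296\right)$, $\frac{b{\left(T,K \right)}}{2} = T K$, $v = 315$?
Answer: $-3203105$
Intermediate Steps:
$b{\left(T,K \right)} = 2 K T$ ($b{\left(T,K \right)} = 2 T K = 2 K T$)
$S = 64155$ ($S = \left(-382 + 487\right) \left(315 + 296\right) = 105 \cdot 611 = 64155$)
$M = -4426695$ ($M = \left(2 \cdot 0 \cdot 2 + 64155\right) \left(-69\right) = \left(0 + 64155\right) \left(-69\right) = 64155 \left(-69\right) = -4426695$)
$L = -4426695$
$L - -1223590 = -4426695 - -1223590 = -4426695 + 1223590 = -3203105$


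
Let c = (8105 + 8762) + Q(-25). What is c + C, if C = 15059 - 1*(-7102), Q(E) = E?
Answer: 39003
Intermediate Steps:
C = 22161 (C = 15059 + 7102 = 22161)
c = 16842 (c = (8105 + 8762) - 25 = 16867 - 25 = 16842)
c + C = 16842 + 22161 = 39003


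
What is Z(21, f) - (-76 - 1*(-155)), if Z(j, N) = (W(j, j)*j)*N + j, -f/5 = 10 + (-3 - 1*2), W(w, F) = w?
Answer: -11083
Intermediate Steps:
f = -25 (f = -5*(10 + (-3 - 1*2)) = -5*(10 + (-3 - 2)) = -5*(10 - 5) = -5*5 = -25)
Z(j, N) = j + N*j² (Z(j, N) = (j*j)*N + j = j²*N + j = N*j² + j = j + N*j²)
Z(21, f) - (-76 - 1*(-155)) = 21*(1 - 25*21) - (-76 - 1*(-155)) = 21*(1 - 525) - (-76 + 155) = 21*(-524) - 1*79 = -11004 - 79 = -11083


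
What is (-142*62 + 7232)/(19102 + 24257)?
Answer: -524/14453 ≈ -0.036255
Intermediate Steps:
(-142*62 + 7232)/(19102 + 24257) = (-8804 + 7232)/43359 = -1572*1/43359 = -524/14453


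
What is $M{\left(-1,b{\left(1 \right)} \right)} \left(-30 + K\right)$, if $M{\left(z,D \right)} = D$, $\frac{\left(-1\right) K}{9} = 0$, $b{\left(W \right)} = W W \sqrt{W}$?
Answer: $-30$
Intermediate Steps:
$b{\left(W \right)} = W^{\frac{5}{2}}$ ($b{\left(W \right)} = W^{2} \sqrt{W} = W^{\frac{5}{2}}$)
$K = 0$ ($K = \left(-9\right) 0 = 0$)
$M{\left(-1,b{\left(1 \right)} \right)} \left(-30 + K\right) = 1^{\frac{5}{2}} \left(-30 + 0\right) = 1 \left(-30\right) = -30$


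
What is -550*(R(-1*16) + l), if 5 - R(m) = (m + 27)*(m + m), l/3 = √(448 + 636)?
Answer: -196350 - 3300*√271 ≈ -2.5067e+5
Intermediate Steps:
l = 6*√271 (l = 3*√(448 + 636) = 3*√1084 = 3*(2*√271) = 6*√271 ≈ 98.772)
R(m) = 5 - 2*m*(27 + m) (R(m) = 5 - (m + 27)*(m + m) = 5 - (27 + m)*2*m = 5 - 2*m*(27 + m))
-550*(R(-1*16) + l) = -550*((5 - (-54)*16 - 2*(-1*16)²) + 6*√271) = -550*((5 - 54*(-16) - 2*(-16)²) + 6*√271) = -550*((5 + 864 - 2*256) + 6*√271) = -550*((5 + 864 - 512) + 6*√271) = -550*(357 + 6*√271) = -196350 - 3300*√271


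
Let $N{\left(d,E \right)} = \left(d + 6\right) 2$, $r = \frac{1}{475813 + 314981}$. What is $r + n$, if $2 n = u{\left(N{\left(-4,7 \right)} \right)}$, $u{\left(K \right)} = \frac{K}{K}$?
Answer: $\frac{197699}{395397} \approx 0.5$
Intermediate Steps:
$r = \frac{1}{790794} \approx 1.2646 \cdot 10^{-6}$
$N{\left(d,E \right)} = 12 + 2 d$ ($N{\left(d,E \right)} = \left(6 + d\right) 2 = 12 + 2 d$)
$u{\left(K \right)} = 1$
$n = \frac{1}{2}$ ($n = \frac{1}{2} \cdot 1 = \frac{1}{2} \approx 0.5$)
$r + n = \frac{1}{790794} + \frac{1}{2} = \frac{197699}{395397}$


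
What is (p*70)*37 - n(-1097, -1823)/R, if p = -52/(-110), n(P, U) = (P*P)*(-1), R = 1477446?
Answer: 19911480227/16251906 ≈ 1225.2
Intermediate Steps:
n(P, U) = -P² (n(P, U) = P²*(-1) = -P²)
p = 26/55 (p = -52*(-1/110) = 26/55 ≈ 0.47273)
(p*70)*37 - n(-1097, -1823)/R = ((26/55)*70)*37 - (-1*(-1097)²)/1477446 = (364/11)*37 - (-1*1203409)/1477446 = 13468/11 - (-1203409)/1477446 = 13468/11 - 1*(-1203409/1477446) = 13468/11 + 1203409/1477446 = 19911480227/16251906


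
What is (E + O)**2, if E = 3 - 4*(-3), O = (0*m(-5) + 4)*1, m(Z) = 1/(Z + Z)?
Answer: 361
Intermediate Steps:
m(Z) = 1/(2*Z)
O = 4 (O = (0*((1/2)/(-5)) + 4)*1 = (0*((1/2)*(-1/5)) + 4)*1 = (0*(-1/10) + 4)*1 = (0 + 4)*1 = 4*1 = 4)
E = 15 (E = 3 + 12 = 15)
(E + O)**2 = (15 + 4)**2 = 19**2 = 361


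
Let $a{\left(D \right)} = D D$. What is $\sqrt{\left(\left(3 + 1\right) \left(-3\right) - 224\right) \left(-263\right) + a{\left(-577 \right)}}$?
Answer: $\sqrt{394997} \approx 628.49$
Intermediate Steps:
$a{\left(D \right)} = D^{2}$
$\sqrt{\left(\left(3 + 1\right) \left(-3\right) - 224\right) \left(-263\right) + a{\left(-577 \right)}} = \sqrt{\left(\left(3 + 1\right) \left(-3\right) - 224\right) \left(-263\right) + \left(-577\right)^{2}} = \sqrt{\left(4 \left(-3\right) - 224\right) \left(-263\right) + 332929} = \sqrt{\left(-12 - 224\right) \left(-263\right) + 332929} = \sqrt{\left(-236\right) \left(-263\right) + 332929} = \sqrt{62068 + 332929} = \sqrt{394997}$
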